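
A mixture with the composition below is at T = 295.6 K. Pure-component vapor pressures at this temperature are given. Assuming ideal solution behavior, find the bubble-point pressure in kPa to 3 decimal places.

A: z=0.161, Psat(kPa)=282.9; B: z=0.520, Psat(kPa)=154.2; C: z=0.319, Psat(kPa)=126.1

Pbub = 165.957 kPa

At the bubble point ψ → 0, so ΣzᵢKᵢ = 1 with Kᵢ = Pᵢˢᵃᵗ/P ⇒ P = ΣzᵢPᵢˢᵃᵗ.
P = 0.161·282.9 + 0.520·154.2 + 0.319·126.1 = 165.957 kPa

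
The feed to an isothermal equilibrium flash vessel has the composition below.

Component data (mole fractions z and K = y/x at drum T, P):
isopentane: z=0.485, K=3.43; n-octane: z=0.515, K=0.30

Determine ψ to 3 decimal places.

Let ψ = V/F and solve Σ zᵢ(Kᵢ−1)/(1+ψ(Kᵢ−1)) = 0.
Feasibility: ΣzᵢKᵢ = 1.818, Σzᵢ/Kᵢ = 1.858 — both > 1, two phases present.
Binary case is linear: z₁(K₁−1)(1+ψ(K₂−1)) + z₂(K₂−1)(1+ψ(K₁−1)) = 0
⇒ ψ = [z₁(K₁−1)+z₂(K₂−1)] / [−(K₁−1)(K₂−1)] = 0.8180/1.7010 = 0.481

ψ = 0.481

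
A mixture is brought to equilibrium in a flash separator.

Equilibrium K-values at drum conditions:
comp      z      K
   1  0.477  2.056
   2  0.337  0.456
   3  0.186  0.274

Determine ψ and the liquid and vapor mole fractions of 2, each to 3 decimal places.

Material balance + equilibrium reduce to Σ zᵢ(Kᵢ−1)/(1+ψ(Kᵢ−1)) = 0.
g(0) = ΣzᵢKᵢ − 1 = 0.185 and g(1) = 1 − Σzᵢ/Kᵢ = -0.650, so a root lies in (0, 1).
Iterate (Newton) starting at ψ = 0.31:
  ψ = 0.310: g = -0.0153, g' = -0.609 → ψ = 0.285
Converged at ψ = 0.285.
Compositions from xᵢ = zᵢ/(1+ψ(Kᵢ−1)), yᵢ = Kᵢxᵢ:
  1: x = 0.367, y = 0.754
  2: x = 0.399, y = 0.182
  3: x = 0.235, y = 0.064

ψ = 0.285, x_2 = 0.399, y_2 = 0.182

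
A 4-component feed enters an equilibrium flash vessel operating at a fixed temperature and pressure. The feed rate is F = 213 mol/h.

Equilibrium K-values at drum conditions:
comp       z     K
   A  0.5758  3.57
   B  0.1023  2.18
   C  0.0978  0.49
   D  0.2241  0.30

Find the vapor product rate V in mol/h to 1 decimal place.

V = 189.8 mol/h

Newton iteration, ψ⁰ = 0.7:
  ψ = 0.7000: g = 0.20964, g' = -1.0119 → ψ = 0.9072
  ψ = 0.9072: g = -0.02014, g' = -1.2884 → ψ = 0.8915
  ψ = 0.8915: g = -0.00033, g' = -1.2475 → ψ = 0.8913
Converged at ψ = 0.8913.
Then V = ψ·F = 0.8913·213 = 189.8 mol/h and L = F − V = 23.2 mol/h.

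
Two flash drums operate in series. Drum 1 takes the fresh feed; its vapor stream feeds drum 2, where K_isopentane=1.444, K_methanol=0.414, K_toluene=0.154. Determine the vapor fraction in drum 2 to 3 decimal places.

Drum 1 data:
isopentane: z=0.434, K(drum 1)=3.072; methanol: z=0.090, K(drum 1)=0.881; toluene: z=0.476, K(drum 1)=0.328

Drum 1:
Rachford–Rice: g(ψ₁) = Σ zᵢ(Kᵢ−1)/(1+ψ₁(Kᵢ−1)) = 0.
Feasibility: ΣzᵢKᵢ = 1.569, Σzᵢ/Kᵢ = 1.695 — both > 1, two phases present.
Newton iteration, ψ₁⁰ = 0.46:
  ψ₁ = 0.460: g = -0.0139, g' = -0.940 → ψ₁ = 0.445
Converged at ψ₁ = 0.445.
Drum-1 compositions:
  isopentane: x = 0.226, y = 0.693
  methanol: x = 0.095, y = 0.084
  toluene: x = 0.679, y = 0.223
Drum-2 feed = drum-1 vapor: z₂ = (0.6935, 0.0837, 0.2228).
Drum 2:
Material balance + equilibrium reduce to Σ zᵢ(Kᵢ−1)/(1+ψ₂(Kᵢ−1)) = 0.
Feasibility: ΣzᵢKᵢ = 1.070, Σzᵢ/Kᵢ = 2.129 — both > 1, two phases present.
Iterate (Newton) starting at ψ₂ = 0.42:
  ψ₂ = 0.420: g = -0.0979, g' = -0.531 → ψ₂ = 0.236
  ψ₂ = 0.236: g = -0.0136, g' = -0.400 → ψ₂ = 0.202
  ψ₂ = 0.202: g = -0.0003, g' = -0.384 → ψ₂ = 0.201
Converged at ψ₂ = 0.201.
  isopentane: x = 0.637, y = 0.919
  methanol: x = 0.095, y = 0.039
  toluene: x = 0.268, y = 0.041

V/F (drum 2) = 0.201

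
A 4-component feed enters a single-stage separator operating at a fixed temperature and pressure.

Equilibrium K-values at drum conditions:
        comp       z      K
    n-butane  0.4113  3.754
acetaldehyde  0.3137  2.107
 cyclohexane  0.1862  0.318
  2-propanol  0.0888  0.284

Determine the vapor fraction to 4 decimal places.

ψ = 0.8938

Rachford–Rice: g(ψ) = Σ zᵢ(Kᵢ−1)/(1+ψ(Kᵢ−1)) = 0.
Check two-phase: ΣzᵢKᵢ = 2.2894 > 1 and Σzᵢ/Kᵢ = 1.1567 > 1, so g(0) = 1.2894 > 0 and g(1) = -0.1567 < 0.
Iterate (Newton) starting at ψ = 0.37:
  ψ = 0.3700: g = 0.55105, g' = -1.1979 → ψ = 0.8300
  ψ = 0.8300: g = 0.07636, g' = -1.1298 → ψ = 0.8976
  ψ = 0.8976: g = -0.00491, g' = -1.2878 → ψ = 0.8938
Converged at ψ = 0.8938.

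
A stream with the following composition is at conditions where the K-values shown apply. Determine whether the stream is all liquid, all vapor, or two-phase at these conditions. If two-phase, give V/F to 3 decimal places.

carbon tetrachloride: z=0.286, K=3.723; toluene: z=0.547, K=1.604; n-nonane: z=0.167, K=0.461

all vapor

ΣzᵢKᵢ = 2.019; Σzᵢ/Kᵢ = 0.780.
Since Σzᵢ/Kᵢ < 1 the mixture is above its dew point — single vapor phase.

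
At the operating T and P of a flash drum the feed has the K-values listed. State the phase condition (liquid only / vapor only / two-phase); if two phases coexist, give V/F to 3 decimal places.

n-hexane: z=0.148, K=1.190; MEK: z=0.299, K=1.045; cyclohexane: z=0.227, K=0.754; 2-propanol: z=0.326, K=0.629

ΣzᵢKᵢ = 0.865; Σzᵢ/Kᵢ = 1.230.
Since ΣzᵢKᵢ < 1 the mixture is below its bubble point — single liquid phase.

liquid only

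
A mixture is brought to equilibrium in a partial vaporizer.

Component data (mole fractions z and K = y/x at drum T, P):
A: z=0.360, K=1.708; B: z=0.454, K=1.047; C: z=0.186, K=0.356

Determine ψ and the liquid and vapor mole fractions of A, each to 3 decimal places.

ψ = 0.615, x_A = 0.251, y_A = 0.428

Let ψ = V/F and solve Σ zᵢ(Kᵢ−1)/(1+ψ(Kᵢ−1)) = 0.
Check two-phase: ΣzᵢKᵢ = 1.156 > 1 and Σzᵢ/Kᵢ = 1.167 > 1, so g(0) = 0.156 > 0 and g(1) = -0.167 < 0.
Newton iteration, ψ⁰ = 0.5:
  ψ = 0.500: g = 0.0324, g' = -0.267 → ψ = 0.621
  ψ = 0.621: g = -0.0019, g' = -0.302 → ψ = 0.615
Converged at ψ = 0.615.
Compositions from xᵢ = zᵢ/(1+ψ(Kᵢ−1)), yᵢ = Kᵢxᵢ:
  A: x = 0.251, y = 0.428
  B: x = 0.441, y = 0.462
  C: x = 0.308, y = 0.110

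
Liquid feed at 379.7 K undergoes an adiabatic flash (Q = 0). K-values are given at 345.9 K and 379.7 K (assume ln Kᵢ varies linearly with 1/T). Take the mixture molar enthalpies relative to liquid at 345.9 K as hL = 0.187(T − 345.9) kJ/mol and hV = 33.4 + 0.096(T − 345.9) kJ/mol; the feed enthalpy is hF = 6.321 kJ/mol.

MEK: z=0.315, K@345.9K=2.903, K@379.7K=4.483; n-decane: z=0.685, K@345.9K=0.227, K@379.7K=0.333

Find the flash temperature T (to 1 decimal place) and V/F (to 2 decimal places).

T = 356.5 K, V/F = 0.13

Adiabatic flash: solve Rachford–Rice at each trial T, then check hF = ψ·hV(T) + (1−ψ)·hL(T).
  T = 345.9 K: K = (2.903, 0.227), RR gives ψ = 0.048, H_out = 1.588 kJ/mol
  T = 379.7 K: K = (4.483, 0.333), RR gives ψ = 0.276, H_out = 14.678 kJ/mol
  T = 362.8 K: K = (3.644, 0.277), RR gives ψ = 0.177, H_out = 8.796 kJ/mol
  T = 354.4 K: K = (3.264, 0.252), RR gives ψ = 0.118, H_out = 5.450 kJ/mol
  T = 358.6 K: K = (3.451, 0.264), RR gives ψ = 0.149, H_out = 7.170 kJ/mol
  T = 356.5 K: K = (3.356, 0.258), RR gives ψ = 0.134, H_out = 6.323 kJ/mol
Linear interpolation between T = 354.4 (H_out = 5.450) and T = 356.5 (H_out = 6.323) on hF = 6.321 gives T ≈ 356.5 K, at which ψ = 0.13.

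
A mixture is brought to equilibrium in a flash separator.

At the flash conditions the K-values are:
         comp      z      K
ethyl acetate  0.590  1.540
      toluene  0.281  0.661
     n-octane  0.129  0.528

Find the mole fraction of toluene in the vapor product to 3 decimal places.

y_toluene = 0.252

Rachford–Rice: g(V/F) = Σ zᵢ(Kᵢ−1)/(1+V/F(Kᵢ−1)) = 0.
Feasibility: ΣzᵢKᵢ = 1.162, Σzᵢ/Kᵢ = 1.053 — both > 1, two phases present.
Iterate (Newton) starting at V/F = 0.5:
  V/F = 0.500: g = 0.0565, g' = -0.203 → V/F = 0.779
  V/F = 0.779: g = -0.0014, g' = -0.217 → V/F = 0.772
Converged at V/F = 0.772.
Compositions from xᵢ = zᵢ/(1+V/F(Kᵢ−1)), yᵢ = Kᵢxᵢ:
  ethyl acetate: x = 0.416, y = 0.641
  toluene: x = 0.381, y = 0.252
  n-octane: x = 0.203, y = 0.107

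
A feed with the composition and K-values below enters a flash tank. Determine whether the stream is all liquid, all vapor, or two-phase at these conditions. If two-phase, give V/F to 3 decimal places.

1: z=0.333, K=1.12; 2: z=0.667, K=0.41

all liquid

ΣzᵢKᵢ = 0.646; Σzᵢ/Kᵢ = 1.924.
Since ΣzᵢKᵢ < 1 the mixture is below its bubble point — single liquid phase.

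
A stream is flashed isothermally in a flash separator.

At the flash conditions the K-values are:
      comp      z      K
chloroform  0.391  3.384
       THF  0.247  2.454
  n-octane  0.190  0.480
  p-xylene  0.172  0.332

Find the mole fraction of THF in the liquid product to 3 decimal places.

x_THF = 0.109

Rachford–Rice: g(ψ) = Σ zᵢ(Kᵢ−1)/(1+ψ(Kᵢ−1)) = 0.
Feasibility: ΣzᵢKᵢ = 2.078, Σzᵢ/Kᵢ = 1.130 — both > 1, two phases present.
Newton iteration, ψ⁰ = 0.5:
  ψ = 0.500: g = 0.3272, g' = -0.904 → ψ = 0.862
  ψ = 0.862: g = 0.0148, g' = -0.936 → ψ = 0.878
  ψ = 0.878: g = -0.0002, g' = -0.955 → ψ = 0.877
Converged at ψ = 0.877.
Compositions from xᵢ = zᵢ/(1+ψ(Kᵢ−1)), yᵢ = Kᵢxᵢ:
  chloroform: x = 0.126, y = 0.428
  THF: x = 0.109, y = 0.266
  n-octane: x = 0.349, y = 0.168
  p-xylene: x = 0.416, y = 0.138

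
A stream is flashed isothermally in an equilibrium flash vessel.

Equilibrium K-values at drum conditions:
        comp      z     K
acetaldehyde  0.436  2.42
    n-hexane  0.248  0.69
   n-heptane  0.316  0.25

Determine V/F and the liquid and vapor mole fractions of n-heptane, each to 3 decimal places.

V/F = 0.358, x_n-heptane = 0.432, y_n-heptane = 0.108

Rachford–Rice: g(V/F) = Σ zᵢ(Kᵢ−1)/(1+V/F(Kᵢ−1)) = 0.
g(0) = ΣzᵢKᵢ − 1 = 0.305 and g(1) = 1 − Σzᵢ/Kᵢ = -0.804, so a root lies in (0, 1).
Iterate (Newton) starting at V/F = 0.43:
  V/F = 0.430: g = -0.0541, g' = -0.758 → V/F = 0.359
  V/F = 0.359: g = -0.0005, g' = -0.749 → V/F = 0.358
Converged at V/F = 0.358.
Compositions from xᵢ = zᵢ/(1+V/F(Kᵢ−1)), yᵢ = Kᵢxᵢ:
  acetaldehyde: x = 0.289, y = 0.700
  n-hexane: x = 0.279, y = 0.192
  n-heptane: x = 0.432, y = 0.108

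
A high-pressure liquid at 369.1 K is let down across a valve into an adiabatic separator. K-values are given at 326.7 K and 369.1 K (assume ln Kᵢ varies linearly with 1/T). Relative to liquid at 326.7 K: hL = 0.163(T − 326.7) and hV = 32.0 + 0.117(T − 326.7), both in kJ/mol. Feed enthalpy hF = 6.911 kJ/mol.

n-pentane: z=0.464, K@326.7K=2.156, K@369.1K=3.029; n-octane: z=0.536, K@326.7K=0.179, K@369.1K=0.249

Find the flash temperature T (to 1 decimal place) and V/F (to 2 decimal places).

T = 335.6 K, V/F = 0.17

Adiabatic flash: solve Rachford–Rice at each trial T, then check hF = ψ·hV(T) + (1−ψ)·hL(T).
  T = 326.7 K: K = (2.156, 0.179), RR gives ψ = 0.101, H_out = 3.248 kJ/mol
  T = 369.1 K: K = (3.029, 0.249), RR gives ψ = 0.354, H_out = 17.539 kJ/mol
  T = 347.9 K: K = (2.582, 0.213), RR gives ψ = 0.251, H_out = 11.242 kJ/mol
  T = 337.3 K: K = (2.366, 0.196), RR gives ψ = 0.185, H_out = 7.548 kJ/mol
  T = 332.0 K: K = (2.260, 0.187), RR gives ψ = 0.146, H_out = 5.491 kJ/mol
  T = 334.6 K: K = (2.312, 0.192), RR gives ψ = 0.165, H_out = 6.521 kJ/mol
  T = 336.0 K: K = (2.340, 0.194), RR gives ψ = 0.176, H_out = 7.059 kJ/mol
Linear interpolation between T = 334.6 (H_out = 6.521) and T = 336.0 (H_out = 7.059) on hF = 6.911 gives T ≈ 335.6 K, at which ψ = 0.17.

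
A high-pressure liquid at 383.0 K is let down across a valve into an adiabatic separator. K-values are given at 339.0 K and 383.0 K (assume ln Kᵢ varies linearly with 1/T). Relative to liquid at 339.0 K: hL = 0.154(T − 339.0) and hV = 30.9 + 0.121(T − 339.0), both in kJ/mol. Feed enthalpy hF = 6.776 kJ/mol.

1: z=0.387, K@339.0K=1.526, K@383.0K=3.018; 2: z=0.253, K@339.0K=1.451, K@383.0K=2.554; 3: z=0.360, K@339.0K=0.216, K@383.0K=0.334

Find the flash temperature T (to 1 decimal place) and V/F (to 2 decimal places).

T = 342.3 K, V/F = 0.20

Adiabatic flash: solve Rachford–Rice at each trial T, then check hF = ψ·hV(T) + (1−ψ)·hL(T).
  T = 339.0 K: K = (1.526, 1.451, 0.216), RR gives ψ = 0.091, H_out = 2.808 kJ/mol
  T = 383.0 K: K = (3.018, 2.554, 0.334), RR gives ψ = 0.763, H_out = 29.242 kJ/mol
  T = 361.0 K: K = (2.191, 1.959, 0.272), RR gives ψ = 0.550, H_out = 19.998 kJ/mol
  T = 350.0 K: K = (1.839, 1.694, 0.243), RR gives ψ = 0.384, H_out = 13.430 kJ/mol
  T = 344.5 K: K = (1.678, 1.570, 0.229), RR gives ψ = 0.263, H_out = 8.929 kJ/mol
  T = 341.8 K: K = (1.602, 1.511, 0.223), RR gives ψ = 0.187, H_out = 6.192 kJ/mol
  T = 343.1 K: K = (1.638, 1.539, 0.226), RR gives ψ = 0.225, H_out = 7.564 kJ/mol
  T = 342.5 K: K = (1.621, 1.526, 0.225), RR gives ψ = 0.208, H_out = 6.944 kJ/mol
Linear interpolation between T = 341.8 (H_out = 6.192) and T = 342.5 (H_out = 6.944) on hF = 6.776 gives T ≈ 342.3 K, at which ψ = 0.20.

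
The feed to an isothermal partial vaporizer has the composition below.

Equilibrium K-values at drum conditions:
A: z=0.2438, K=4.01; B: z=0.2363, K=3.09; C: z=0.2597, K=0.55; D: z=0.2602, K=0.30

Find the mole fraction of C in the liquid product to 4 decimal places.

x_C = 0.3572

Rachford–Rice: g(β) = Σ zᵢ(Kᵢ−1)/(1+β(Kᵢ−1)) = 0.
Check two-phase: ΣzᵢKᵢ = 1.9287 > 1 and Σzᵢ/Kᵢ = 1.4768 > 1, so g(0) = 0.9287 > 0 and g(1) = -0.4768 < 0.
Newton iteration, β⁰ = 0.5:
  β = 0.5000: g = 0.10344, g' = -0.9881 → β = 0.6047
  β = 0.6047: g = 0.00201, g' = -0.9617 → β = 0.6068
Converged at β = 0.6068.
Compositions from xᵢ = zᵢ/(1+β(Kᵢ−1)), yᵢ = Kᵢxᵢ:
  A: x = 0.0863, y = 0.3459
  B: x = 0.1042, y = 0.3219
  C: x = 0.3572, y = 0.1965
  D: x = 0.4523, y = 0.1357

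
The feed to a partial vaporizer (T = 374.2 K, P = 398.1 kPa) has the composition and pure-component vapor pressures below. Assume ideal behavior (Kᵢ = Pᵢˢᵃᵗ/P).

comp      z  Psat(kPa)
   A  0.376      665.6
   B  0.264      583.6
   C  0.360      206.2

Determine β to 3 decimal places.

Raoult's law: Kᵢ = Pᵢˢᵃᵗ/P = Pᵢˢᵃᵗ/398.1.
  K_A = 665.6/398.1 = 1.67194, K_B = 583.6/398.1 = 1.46596, K_C = 206.2/398.1 = 0.51796
Material balance + equilibrium reduce to Σ zᵢ(Kᵢ−1)/(1+β(Kᵢ−1)) = 0.
Feasibility: ΣzᵢKᵢ = 1.202, Σzᵢ/Kᵢ = 1.100 — both > 1, two phases present.
Newton iteration, β⁰ = 0.5:
  β = 0.500: g = 0.0602, g' = -0.278 → β = 0.717
  β = 0.717: g = -0.0024, g' = -0.305 → β = 0.709
Converged at β = 0.709.

β = 0.709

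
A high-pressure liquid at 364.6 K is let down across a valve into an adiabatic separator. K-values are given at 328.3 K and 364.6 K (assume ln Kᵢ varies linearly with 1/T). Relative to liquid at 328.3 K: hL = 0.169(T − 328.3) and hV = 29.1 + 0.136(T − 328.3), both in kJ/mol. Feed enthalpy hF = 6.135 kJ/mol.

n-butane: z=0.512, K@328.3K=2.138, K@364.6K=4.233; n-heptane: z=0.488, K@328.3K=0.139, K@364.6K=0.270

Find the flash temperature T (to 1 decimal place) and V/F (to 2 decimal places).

Adiabatic flash: solve Rachford–Rice at each trial T, then check hF = ψ·hV(T) + (1−ψ)·hL(T).
  T = 328.3 K: K = (2.138, 0.139), RR gives ψ = 0.166, H_out = 4.826 kJ/mol
  T = 364.6 K: K = (4.233, 0.270), RR gives ψ = 0.550, H_out = 21.493 kJ/mol
  T = 346.5 K: K = (3.066, 0.197), RR gives ψ = 0.402, H_out = 14.521 kJ/mol
  T = 337.4 K: K = (2.573, 0.166), RR gives ψ = 0.304, H_out = 10.289 kJ/mol
  T = 332.9 K: K = (2.351, 0.152), RR gives ψ = 0.243, H_out = 7.805 kJ/mol
  T = 330.6 K: K = (2.243, 0.146), RR gives ψ = 0.207, H_out = 6.382 kJ/mol
Linear interpolation between T = 328.3 (H_out = 4.826) and T = 330.6 (H_out = 6.382) on hF = 6.135 gives T ≈ 330.2 K, at which ψ = 0.20.

T = 330.2 K, V/F = 0.20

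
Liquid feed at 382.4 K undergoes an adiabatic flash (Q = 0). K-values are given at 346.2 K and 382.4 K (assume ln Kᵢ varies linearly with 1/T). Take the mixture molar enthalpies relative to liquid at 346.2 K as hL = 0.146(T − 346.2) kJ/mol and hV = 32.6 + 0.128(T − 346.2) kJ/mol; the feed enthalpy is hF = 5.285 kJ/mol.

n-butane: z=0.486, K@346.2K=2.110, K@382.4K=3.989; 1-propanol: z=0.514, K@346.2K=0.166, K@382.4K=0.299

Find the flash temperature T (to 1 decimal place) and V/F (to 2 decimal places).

Adiabatic flash: solve Rachford–Rice at each trial T, then check hF = ψ·hV(T) + (1−ψ)·hL(T).
  T = 346.2 K: K = (2.110, 0.166), RR gives ψ = 0.120, H_out = 3.901 kJ/mol
  T = 382.4 K: K = (3.989, 0.299), RR gives ψ = 0.521, H_out = 21.941 kJ/mol
  T = 364.3 K: K = (2.947, 0.226), RR gives ψ = 0.364, H_out = 14.391 kJ/mol
  T = 355.2 K: K = (2.502, 0.194), RR gives ψ = 0.261, H_out = 9.782 kJ/mol
  T = 350.7 K: K = (2.300, 0.180), RR gives ψ = 0.197, H_out = 7.070 kJ/mol
  T = 348.4 K: K = (2.202, 0.173), RR gives ψ = 0.160, H_out = 5.519 kJ/mol
Linear interpolation between T = 346.2 (H_out = 3.901) and T = 348.4 (H_out = 5.519) on hF = 5.285 gives T ≈ 348.1 K, at which ψ = 0.15.

T = 348.1 K, V/F = 0.15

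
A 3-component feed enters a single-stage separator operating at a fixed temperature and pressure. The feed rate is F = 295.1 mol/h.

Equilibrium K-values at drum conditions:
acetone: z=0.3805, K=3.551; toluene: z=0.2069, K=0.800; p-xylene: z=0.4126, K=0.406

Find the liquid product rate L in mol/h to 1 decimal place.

Newton iteration, ψ⁰ = 0.5:
  ψ = 0.5000: g = 0.03196, g' = -0.7830 → ψ = 0.5408
  ψ = 0.5408: g = 0.00042, g' = -0.7637 → ψ = 0.5414
Converged at ψ = 0.5414.
Then V = ψ·F = 0.5414·295.1 = 159.8 mol/h and L = F − V = 135.3 mol/h.

L = 135.3 mol/h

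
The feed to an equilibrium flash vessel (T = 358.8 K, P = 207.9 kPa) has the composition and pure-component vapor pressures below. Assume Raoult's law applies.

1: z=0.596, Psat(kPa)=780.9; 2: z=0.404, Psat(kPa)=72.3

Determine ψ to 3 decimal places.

Raoult's law: Kᵢ = Pᵢˢᵃᵗ/P = Pᵢˢᵃᵗ/207.9.
  K_1 = 780.9/207.9 = 3.75613, K_2 = 72.3/207.9 = 0.34776
Material balance + equilibrium reduce to Σ zᵢ(Kᵢ−1)/(1+ψ(Kᵢ−1)) = 0.
Check two-phase: ΣzᵢKᵢ = 2.379 > 1 and Σzᵢ/Kᵢ = 1.320 > 1, so g(0) = 1.379 > 0 and g(1) = -0.320 < 0.
Binary case is linear: z₁(K₁−1)(1+ψ(K₂−1)) + z₂(K₂−1)(1+ψ(K₁−1)) = 0
⇒ ψ = [z₁(K₁−1)+z₂(K₂−1)] / [−(K₁−1)(K₂−1)] = 1.3792/1.7977 = 0.767

ψ = 0.767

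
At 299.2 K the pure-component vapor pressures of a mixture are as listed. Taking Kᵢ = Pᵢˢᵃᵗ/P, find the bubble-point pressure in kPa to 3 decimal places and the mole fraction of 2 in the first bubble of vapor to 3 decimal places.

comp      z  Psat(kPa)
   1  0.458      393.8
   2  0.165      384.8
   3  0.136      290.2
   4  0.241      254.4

At the bubble point ψ → 0, so ΣzᵢKᵢ = 1 with Kᵢ = Pᵢˢᵃᵗ/P ⇒ P = ΣzᵢPᵢˢᵃᵗ.
P = 0.458·393.8 + 0.165·384.8 + 0.136·290.2 + 0.241·254.4 = 344.630 kPa
yᵢ = zᵢPᵢˢᵃᵗ/P ⇒ y_2 = 0.165·384.8/344.630 = 0.184

Pbub = 344.630 kPa, y_2 = 0.184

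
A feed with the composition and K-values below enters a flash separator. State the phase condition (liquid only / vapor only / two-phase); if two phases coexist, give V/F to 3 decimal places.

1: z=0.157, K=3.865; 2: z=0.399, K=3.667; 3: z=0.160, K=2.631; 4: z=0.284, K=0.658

ΣzᵢKᵢ = 2.678; Σzᵢ/Kᵢ = 0.642.
Since Σzᵢ/Kᵢ < 1 the mixture is above its dew point — single vapor phase.

vapor only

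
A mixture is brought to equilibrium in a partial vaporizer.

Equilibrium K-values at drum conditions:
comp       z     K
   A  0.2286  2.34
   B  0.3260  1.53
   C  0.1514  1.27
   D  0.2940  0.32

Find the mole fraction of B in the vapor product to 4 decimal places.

Rachford–Rice: g(ψ) = Σ zᵢ(Kᵢ−1)/(1+ψ(Kᵢ−1)) = 0.
Check two-phase: ΣzᵢKᵢ = 1.3201 > 1 and Σzᵢ/Kᵢ = 1.3487 > 1, so g(0) = 0.3201 > 0 and g(1) = -0.3487 < 0.
Newton–Raphson from ψ = 0.5:
  ψ = 0.5000: g = 0.05312, g' = -0.5251 → ψ = 0.6012
  ψ = 0.6012: g = -0.00230, g' = -0.5757 → ψ = 0.5972
Converged at ψ = 0.5972.
Compositions from xᵢ = zᵢ/(1+ψ(Kᵢ−1)), yᵢ = Kᵢxᵢ:
  A: x = 0.1270, y = 0.2971
  B: x = 0.2476, y = 0.3789
  C: x = 0.1304, y = 0.1656
  D: x = 0.4950, y = 0.1584

y_B = 0.3789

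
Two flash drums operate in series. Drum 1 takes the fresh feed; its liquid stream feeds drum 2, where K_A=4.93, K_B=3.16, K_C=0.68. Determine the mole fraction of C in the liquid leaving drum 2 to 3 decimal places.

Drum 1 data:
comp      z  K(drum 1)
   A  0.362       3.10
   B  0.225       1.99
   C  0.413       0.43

Drum 1:
Iterate (Newton) starting at ψ₁ = 0.5:
  ψ₁ = 0.500: g = 0.1906, g' = -0.741 → ψ₁ = 0.757
  ψ₁ = 0.757: g = 0.0067, g' = -0.725 → ψ₁ = 0.766
Converged at ψ₁ = 0.766.
Drum-1 compositions:
  A: x = 0.139, y = 0.430
  B: x = 0.128, y = 0.255
  C: x = 0.733, y = 0.315
Drum-2 feed = drum-1 liquid: z₂ = (0.1387, 0.1279, 0.7333).
Drum 2:
Material balance + equilibrium reduce to Σ zᵢ(Kᵢ−1)/(1+ψ₂(Kᵢ−1)) = 0.
Check two-phase: ΣzᵢKᵢ = 1.587 > 1 and Σzᵢ/Kᵢ = 1.147 > 1, so g(0) = 0.587 > 0 and g(1) = -0.147 < 0.
Newton iteration, ψ₂⁰ = 0.5:
  ψ₂ = 0.500: g = 0.0374, g' = -0.488 → ψ₂ = 0.577
  ψ₂ = 0.577: g = 0.0023, g' = -0.432 → ψ₂ = 0.582
Converged at ψ₂ = 0.582.
  A: x = 0.042, y = 0.208
  B: x = 0.057, y = 0.179
  C: x = 0.901, y = 0.613

x_C (drum 2) = 0.901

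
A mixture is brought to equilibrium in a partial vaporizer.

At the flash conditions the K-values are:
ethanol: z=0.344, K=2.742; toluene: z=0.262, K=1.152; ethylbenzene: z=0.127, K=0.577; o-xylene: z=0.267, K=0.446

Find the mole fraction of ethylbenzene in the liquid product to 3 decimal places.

Newton–Raphson from β = 0.44:
  β = 0.440: g = 0.1150, g' = -0.517 → β = 0.662
  β = 0.662: g = 0.0062, g' = -0.478 → β = 0.675
Converged at β = 0.675.
Compositions from xᵢ = zᵢ/(1+β(Kᵢ−1)), yᵢ = Kᵢxᵢ:
  ethanol: x = 0.158, y = 0.433
  toluene: x = 0.238, y = 0.274
  ethylbenzene: x = 0.178, y = 0.103
  o-xylene: x = 0.427, y = 0.190

x_ethylbenzene = 0.178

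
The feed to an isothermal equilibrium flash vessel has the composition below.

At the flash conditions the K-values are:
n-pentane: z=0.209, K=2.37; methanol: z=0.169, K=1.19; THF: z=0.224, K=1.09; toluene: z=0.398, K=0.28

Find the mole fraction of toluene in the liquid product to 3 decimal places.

x_toluene = 0.426

Newton–Raphson from V/F = 0.38:
  V/F = 0.380: g = -0.1568, g' = -0.568 → V/F = 0.104
  V/F = 0.104: g = -0.0076, g' = -0.549 → V/F = 0.090
Converged at V/F = 0.090.
Compositions from xᵢ = zᵢ/(1+V/F(Kᵢ−1)), yᵢ = Kᵢxᵢ:
  n-pentane: x = 0.186, y = 0.441
  methanol: x = 0.166, y = 0.198
  THF: x = 0.222, y = 0.242
  toluene: x = 0.426, y = 0.119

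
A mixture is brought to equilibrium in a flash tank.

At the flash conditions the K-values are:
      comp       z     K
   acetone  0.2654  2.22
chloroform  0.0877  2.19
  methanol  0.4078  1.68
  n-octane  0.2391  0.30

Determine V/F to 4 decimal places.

V/F = 0.8198

Rachford–Rice: g(V/F) = Σ zᵢ(Kᵢ−1)/(1+V/F(Kᵢ−1)) = 0.
Check two-phase: ΣzᵢKᵢ = 1.5381 > 1 and Σzᵢ/Kᵢ = 1.1993 > 1, so g(0) = 0.5381 > 0 and g(1) = -0.1993 < 0.
Iterate (Newton) starting at V/F = 0.5:
  V/F = 0.5000: g = 0.21599, g' = -0.5835 → V/F = 0.8702
  V/F = 0.8702: g = -0.04562, g' = -0.9641 → V/F = 0.8228
  V/F = 0.8228: g = -0.00259, g' = -0.8592 → V/F = 0.8198
Converged at V/F = 0.8198.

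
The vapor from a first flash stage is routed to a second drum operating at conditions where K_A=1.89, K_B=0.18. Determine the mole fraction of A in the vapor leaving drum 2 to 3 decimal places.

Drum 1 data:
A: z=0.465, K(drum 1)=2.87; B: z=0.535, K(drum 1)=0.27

y_A (drum 2) = 0.906

Drum 1:
Material balance + equilibrium reduce to Σ zᵢ(Kᵢ−1)/(1+ψ₁(Kᵢ−1)) = 0.
g(0) = ΣzᵢKᵢ − 1 = 0.479 and g(1) = 1 − Σzᵢ/Kᵢ = -1.144, so a root lies in (0, 1).
Binary case is linear: z₁(K₁−1)(1+ψ₁(K₂−1)) + z₂(K₂−1)(1+ψ₁(K₁−1)) = 0
⇒ ψ₁ = [z₁(K₁−1)+z₂(K₂−1)] / [−(K₁−1)(K₂−1)] = 0.4790/1.3651 = 0.351
Drum-1 compositions:
  A: x = 0.281, y = 0.806
  B: x = 0.719, y = 0.194
Drum-2 feed = drum-1 vapor: z₂ = (0.8058, 0.1942).
Drum 2:
Newton iteration, ψ₂⁰ = 0.6:
  ψ₂ = 0.600: g = 0.1541, g' = -0.777 → ψ₂ = 0.798
  ψ₂ = 0.798: g = -0.0416, g' = -1.312 → ψ₂ = 0.766
  ψ₂ = 0.766: g = -0.0023, g' = -1.172 → ψ₂ = 0.765
Converged at ψ₂ = 0.764.
  A: x = 0.480, y = 0.906
  B: x = 0.520, y = 0.094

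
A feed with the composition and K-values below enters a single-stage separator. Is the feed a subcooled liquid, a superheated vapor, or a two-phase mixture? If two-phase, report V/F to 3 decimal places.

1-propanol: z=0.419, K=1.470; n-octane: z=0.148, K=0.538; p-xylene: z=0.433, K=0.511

subcooled liquid

ΣzᵢKᵢ = 0.917; Σzᵢ/Kᵢ = 1.407.
Since ΣzᵢKᵢ < 1 the mixture is below its bubble point — single liquid phase.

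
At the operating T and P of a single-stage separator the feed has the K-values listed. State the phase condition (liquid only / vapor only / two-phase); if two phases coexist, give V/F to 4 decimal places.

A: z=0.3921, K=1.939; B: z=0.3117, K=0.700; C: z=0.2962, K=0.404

ΣzᵢKᵢ = 1.0981; Σzᵢ/Kᵢ = 1.3807.
Both exceed 1, so a two-phase solution exists.
Rachford–Rice: g(ψ) = Σ zᵢ(Kᵢ−1)/(1+ψ(Kᵢ−1)) = 0.
Iterate (Newton) starting at ψ = 0.49:
  ψ = 0.4900: g = -0.10682, g' = -0.4106 → ψ = 0.2299
  ψ = 0.2299: g = -0.00218, g' = -0.4075 → ψ = 0.2245
Converged at ψ = 0.2245.

two-phase, V/F = 0.2245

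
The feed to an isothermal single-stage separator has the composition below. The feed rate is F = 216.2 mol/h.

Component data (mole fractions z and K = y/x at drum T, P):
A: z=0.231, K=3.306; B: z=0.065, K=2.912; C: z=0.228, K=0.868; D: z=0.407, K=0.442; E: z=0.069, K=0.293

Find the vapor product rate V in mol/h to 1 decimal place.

V = 72.9 mol/h

Material balance + equilibrium reduce to Σ zᵢ(Kᵢ−1)/(1+β(Kᵢ−1)) = 0.
g(0) = ΣzᵢKᵢ − 1 = 0.351 and g(1) = 1 − Σzᵢ/Kᵢ = -0.511, so a root lies in (0, 1).
Iterate (Newton) starting at β = 0.39:
  β = 0.390: g = -0.0377, g' = -0.696 → β = 0.336
  β = 0.336: g = 0.0010, g' = -0.734 → β = 0.337
Converged at β = 0.337.
Then V = β·F = 0.3371·216.2 = 72.9 mol/h and L = F − V = 143.3 mol/h.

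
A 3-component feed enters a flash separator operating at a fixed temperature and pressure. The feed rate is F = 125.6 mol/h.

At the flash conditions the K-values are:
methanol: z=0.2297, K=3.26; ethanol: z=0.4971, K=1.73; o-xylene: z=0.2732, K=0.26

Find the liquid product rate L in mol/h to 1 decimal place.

Material balance + equilibrium reduce to Σ zᵢ(Kᵢ−1)/(1+V/F(Kᵢ−1)) = 0.
Check two-phase: ΣzᵢKᵢ = 1.6798 > 1 and Σzᵢ/Kᵢ = 1.4086 > 1, so g(0) = 0.6798 > 0 and g(1) = -0.4086 < 0.
Newton–Raphson from V/F = 0.32:
  V/F = 0.3200: g = 0.33053, g' = -0.8260 → V/F = 0.7201
  V/F = 0.7201: g = 0.00260, g' = -0.9694 → V/F = 0.7228
Converged at V/F = 0.7228.
Then V = V/F·F = 0.7228·125.6 = 90.8 mol/h and L = F − V = 34.8 mol/h.

L = 34.8 mol/h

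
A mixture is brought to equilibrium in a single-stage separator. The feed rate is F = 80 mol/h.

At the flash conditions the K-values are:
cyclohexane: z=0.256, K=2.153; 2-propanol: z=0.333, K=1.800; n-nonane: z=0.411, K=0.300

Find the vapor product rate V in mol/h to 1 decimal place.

V = 32.5 mol/h

Rachford–Rice: g(V/F) = Σ zᵢ(Kᵢ−1)/(1+V/F(Kᵢ−1)) = 0.
g(0) = ΣzᵢKᵢ − 1 = 0.274 and g(1) = 1 − Σzᵢ/Kᵢ = -0.674, so a root lies in (0, 1).
Iterate (Newton) starting at V/F = 0.5:
  V/F = 0.500: g = -0.0651, g' = -0.722 → V/F = 0.410
  V/F = 0.410: g = -0.0024, g' = -0.674 → V/F = 0.406
Converged at V/F = 0.406.
Then V = V/F·F = 0.4063·80 = 32.5 mol/h and L = F − V = 47.5 mol/h.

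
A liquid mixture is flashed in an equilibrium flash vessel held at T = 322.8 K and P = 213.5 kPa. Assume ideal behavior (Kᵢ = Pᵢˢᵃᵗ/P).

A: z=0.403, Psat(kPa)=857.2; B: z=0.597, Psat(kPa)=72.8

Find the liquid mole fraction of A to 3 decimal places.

x_A = 0.179

Raoult's law: Kᵢ = Pᵢˢᵃᵗ/P = Pᵢˢᵃᵗ/213.5.
  K_A = 857.2/213.5 = 4.01499, K_B = 72.8/213.5 = 0.34098
Let β = V/F and solve Σ zᵢ(Kᵢ−1)/(1+β(Kᵢ−1)) = 0.
Check two-phase: ΣzᵢKᵢ = 1.822 > 1 and Σzᵢ/Kᵢ = 1.851 > 1, so g(0) = 0.822 > 0 and g(1) = -0.851 < 0.
Binary case is linear: z₁(K₁−1)(1+β(K₂−1)) + z₂(K₂−1)(1+β(K₁−1)) = 0
⇒ β = [z₁(K₁−1)+z₂(K₂−1)] / [−(K₁−1)(K₂−1)] = 0.8216/1.9869 = 0.414
Compositions from xᵢ = zᵢ/(1+β(Kᵢ−1)), yᵢ = Kᵢxᵢ:
  A: x = 0.179, y = 0.720
  B: x = 0.821, y = 0.280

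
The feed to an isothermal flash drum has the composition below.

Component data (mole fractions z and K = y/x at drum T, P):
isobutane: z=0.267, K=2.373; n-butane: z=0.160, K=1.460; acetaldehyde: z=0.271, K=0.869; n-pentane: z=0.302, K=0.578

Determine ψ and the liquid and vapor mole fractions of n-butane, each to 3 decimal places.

Rachford–Rice: g(ψ) = Σ zᵢ(Kᵢ−1)/(1+ψ(Kᵢ−1)) = 0.
g(0) = ΣzᵢKᵢ − 1 = 0.277 and g(1) = 1 − Σzᵢ/Kᵢ = -0.056, so a root lies in (0, 1).
Iterate (Newton) starting at ψ = 0.5:
  ψ = 0.500: g = 0.0777, g' = -0.291 → ψ = 0.767
  ψ = 0.767: g = 0.0051, g' = -0.261 → ψ = 0.786
Converged at ψ = 0.786.
Compositions from xᵢ = zᵢ/(1+ψ(Kᵢ−1)), yᵢ = Kᵢxᵢ:
  isobutane: x = 0.128, y = 0.305
  n-butane: x = 0.117, y = 0.172
  acetaldehyde: x = 0.302, y = 0.263
  n-pentane: x = 0.452, y = 0.261

ψ = 0.786, x_n-butane = 0.117, y_n-butane = 0.172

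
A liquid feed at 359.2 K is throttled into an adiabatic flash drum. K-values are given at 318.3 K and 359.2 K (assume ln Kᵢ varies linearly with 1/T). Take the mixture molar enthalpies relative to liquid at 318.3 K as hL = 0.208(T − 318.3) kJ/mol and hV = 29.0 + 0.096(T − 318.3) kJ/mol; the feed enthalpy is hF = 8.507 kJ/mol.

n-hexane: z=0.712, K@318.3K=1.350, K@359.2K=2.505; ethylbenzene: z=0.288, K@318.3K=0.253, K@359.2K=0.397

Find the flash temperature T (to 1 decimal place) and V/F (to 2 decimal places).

T = 321.2 K, V/F = 0.28

Adiabatic flash: solve Rachford–Rice at each trial T, then check hF = ψ·hV(T) + (1−ψ)·hL(T).
  T = 318.3 K: K = (1.350, 0.253), RR gives ψ = 0.130, H_out = 3.778 kJ/mol
  T = 359.2 K: K = (2.505, 0.397), RR gives ψ = 0.989, H_out = 32.668 kJ/mol
  T = 338.8 K: K = (1.875, 0.321), RR gives ψ = 0.720, H_out = 23.495 kJ/mol
  T = 328.6 K: K = (1.600, 0.286), RR gives ψ = 0.518, H_out = 16.570 kJ/mol
  T = 323.5 K: K = (1.473, 0.270), RR gives ψ = 0.366, H_out = 11.485 kJ/mol
  T = 320.9 K: K = (1.411, 0.261), RR gives ψ = 0.263, H_out = 8.078 kJ/mol
  T = 322.2 K: K = (1.442, 0.265), RR gives ψ = 0.317, H_out = 9.872 kJ/mol
Linear interpolation between T = 320.9 (H_out = 8.078) and T = 322.2 (H_out = 9.872) on hF = 8.507 gives T ≈ 321.2 K, at which ψ = 0.28.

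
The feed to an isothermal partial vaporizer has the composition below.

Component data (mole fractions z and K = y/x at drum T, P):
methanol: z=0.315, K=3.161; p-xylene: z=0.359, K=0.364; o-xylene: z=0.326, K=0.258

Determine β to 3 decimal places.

Iterate (Newton) starting at β = 0.48:
  β = 0.480: g = -0.3702, g' = -1.088 → β = 0.140
  β = 0.140: g = 0.0023, g' = -1.266 → β = 0.142
Converged at β = 0.142.

β = 0.142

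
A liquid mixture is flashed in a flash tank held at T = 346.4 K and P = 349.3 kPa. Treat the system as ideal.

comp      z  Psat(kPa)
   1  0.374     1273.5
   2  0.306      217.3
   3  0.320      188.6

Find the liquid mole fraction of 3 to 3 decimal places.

x_3 = 0.457

Raoult's law: Kᵢ = Pᵢˢᵃᵗ/P = Pᵢˢᵃᵗ/349.3.
  K_1 = 1273.5/349.3 = 3.64586, K_2 = 217.3/349.3 = 0.62210, K_3 = 188.6/349.3 = 0.53994
Rachford–Rice: g(β) = Σ zᵢ(Kᵢ−1)/(1+β(Kᵢ−1)) = 0.
Feasibility: ΣzᵢKᵢ = 1.727, Σzᵢ/Kᵢ = 1.187 — both > 1, two phases present.
Newton iteration, β⁰ = 0.5:
  β = 0.500: g = 0.0922, g' = -0.666 → β = 0.638
  β = 0.638: g = 0.0071, g' = -0.574 → β = 0.651
Converged at β = 0.651.
Compositions from xᵢ = zᵢ/(1+β(Kᵢ−1)), yᵢ = Kᵢxᵢ:
  1: x = 0.137, y = 0.501
  2: x = 0.406, y = 0.252
  3: x = 0.457, y = 0.247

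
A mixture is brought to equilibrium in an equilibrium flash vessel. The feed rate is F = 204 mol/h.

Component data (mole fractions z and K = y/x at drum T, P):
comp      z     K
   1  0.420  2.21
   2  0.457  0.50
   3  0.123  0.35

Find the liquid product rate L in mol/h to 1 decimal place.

Rachford–Rice: g(V/F) = Σ zᵢ(Kᵢ−1)/(1+V/F(Kᵢ−1)) = 0.
g(0) = ΣzᵢKᵢ − 1 = 0.200 and g(1) = 1 − Σzᵢ/Kᵢ = -0.455, so a root lies in (0, 1).
Newton iteration, V/F⁰ = 0.5:
  V/F = 0.500: g = -0.1065, g' = -0.556 → V/F = 0.308
Converged at V/F = 0.308.
Then V = V/F·F = 0.3083·204 = 62.9 mol/h and L = F − V = 141.1 mol/h.

L = 141.1 mol/h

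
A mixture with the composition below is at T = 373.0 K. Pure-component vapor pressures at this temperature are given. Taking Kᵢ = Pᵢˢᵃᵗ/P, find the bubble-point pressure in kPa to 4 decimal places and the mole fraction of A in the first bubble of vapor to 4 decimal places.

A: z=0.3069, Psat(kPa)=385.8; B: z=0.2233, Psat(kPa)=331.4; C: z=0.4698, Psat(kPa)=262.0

Pbub = 315.4912 kPa, y_A = 0.3753

At the bubble point ψ → 0, so ΣzᵢKᵢ = 1 with Kᵢ = Pᵢˢᵃᵗ/P ⇒ P = ΣzᵢPᵢˢᵃᵗ.
P = 0.3069·385.8 + 0.2233·331.4 + 0.4698·262.0 = 315.4912 kPa
yᵢ = zᵢPᵢˢᵃᵗ/P ⇒ y_A = 0.3069·385.8/315.4912 = 0.3753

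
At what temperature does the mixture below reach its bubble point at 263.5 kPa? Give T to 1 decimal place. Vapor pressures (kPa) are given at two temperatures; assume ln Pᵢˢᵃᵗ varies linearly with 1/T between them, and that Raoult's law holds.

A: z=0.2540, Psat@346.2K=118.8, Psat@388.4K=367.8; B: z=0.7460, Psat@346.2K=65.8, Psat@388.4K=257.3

Bubble-point temperature: ΣzᵢPᵢˢᵃᵗ(T) = P. Interpolate ln Pᵢˢᵃᵗ = aᵢ + bᵢ/T.
  T = 346.2 K: ΣzᵢPᵢˢᵃᵗ = 79.26 kPa
  T = 388.4 K: ΣzᵢPᵢˢᵃᵗ = 285.37 kPa
  T = 367.3 K: ΣzᵢPᵢˢᵃᵗ = 155.79 kPa
  T = 377.9 K: ΣzᵢPᵢˢᵃᵗ = 212.87 kPa
  T = 383.1 K: ΣzᵢPᵢˢᵃᵗ = 246.60 kPa
  T = 385.8 K: ΣzᵢPᵢˢᵃᵗ = 265.77 kPa
Interpolating between 383.1 K and 385.8 K gives T ≈ 385.5 K.

T = 385.5 K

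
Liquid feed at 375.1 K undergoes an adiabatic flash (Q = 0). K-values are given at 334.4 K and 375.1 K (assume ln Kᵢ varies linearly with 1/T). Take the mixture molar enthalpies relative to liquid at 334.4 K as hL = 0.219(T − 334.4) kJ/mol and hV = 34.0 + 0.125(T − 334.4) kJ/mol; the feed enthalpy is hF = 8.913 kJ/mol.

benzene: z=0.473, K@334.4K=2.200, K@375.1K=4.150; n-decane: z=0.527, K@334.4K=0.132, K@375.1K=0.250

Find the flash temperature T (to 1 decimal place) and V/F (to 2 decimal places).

T = 342.6 K, V/F = 0.21

Adiabatic flash: solve Rachford–Rice at each trial T, then check hF = ψ·hV(T) + (1−ψ)·hL(T).
  T = 334.4 K: K = (2.200, 0.132), RR gives ψ = 0.106, H_out = 3.596 kJ/mol
  T = 375.1 K: K = (4.150, 0.250), RR gives ψ = 0.463, H_out = 22.895 kJ/mol
  T = 354.8 K: K = (3.079, 0.185), RR gives ψ = 0.327, H_out = 14.960 kJ/mol
  T = 344.6 K: K = (2.616, 0.157), RR gives ψ = 0.235, H_out = 9.999 kJ/mol
  T = 339.5 K: K = (2.402, 0.144), RR gives ψ = 0.177, H_out = 7.044 kJ/mol
  T = 342.1 K: K = (2.510, 0.151), RR gives ψ = 0.208, H_out = 8.602 kJ/mol
  T = 343.4 K: K = (2.564, 0.154), RR gives ψ = 0.222, H_out = 9.340 kJ/mol
Linear interpolation between T = 342.1 (H_out = 8.602) and T = 343.4 (H_out = 9.340) on hF = 8.913 gives T ≈ 342.6 K, at which ψ = 0.21.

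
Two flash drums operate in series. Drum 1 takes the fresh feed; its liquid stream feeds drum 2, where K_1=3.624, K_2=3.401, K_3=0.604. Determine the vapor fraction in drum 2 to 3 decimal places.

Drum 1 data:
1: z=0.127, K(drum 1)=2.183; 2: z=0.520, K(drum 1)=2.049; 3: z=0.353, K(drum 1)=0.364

Drum 1:
Iterate (Newton) starting at ψ₁ = 0.37:
  ψ₁ = 0.370: g = 0.2039, g' = -0.627 → ψ₁ = 0.695
  ψ₁ = 0.695: g = -0.0045, g' = -0.704 → ψ₁ = 0.689
Converged at ψ₁ = 0.689.
Drum-1 compositions:
  1: x = 0.070, y = 0.153
  2: x = 0.302, y = 0.619
  3: x = 0.628, y = 0.229
Drum-2 feed = drum-1 liquid: z₂ = (0.0700, 0.3019, 0.6281).
Drum 2:
Let ψ₂ = V/F and solve Σ zᵢ(Kᵢ−1)/(1+ψ₂(Kᵢ−1)) = 0.
Check two-phase: ΣzᵢKᵢ = 1.660 > 1 and Σzᵢ/Kᵢ = 1.148 > 1, so g(0) = 0.660 > 0 and g(1) = -0.148 < 0.
Newton–Raphson from ψ₂ = 0.5:
  ψ₂ = 0.500: g = 0.0987, g' = -0.603 → ψ₂ = 0.664
  ψ₂ = 0.664: g = 0.0090, g' = -0.504 → ψ₂ = 0.682
Converged at ψ₂ = 0.682.
  1: x = 0.025, y = 0.091
  2: x = 0.114, y = 0.389
  3: x = 0.860, y = 0.520

V/F (drum 2) = 0.682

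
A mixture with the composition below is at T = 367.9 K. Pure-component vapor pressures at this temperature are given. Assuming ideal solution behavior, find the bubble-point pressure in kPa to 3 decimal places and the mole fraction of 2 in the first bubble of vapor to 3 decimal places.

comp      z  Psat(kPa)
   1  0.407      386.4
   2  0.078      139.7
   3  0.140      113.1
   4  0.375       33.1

Pbub = 196.408 kPa, y_2 = 0.055

At the bubble point ψ → 0, so ΣzᵢKᵢ = 1 with Kᵢ = Pᵢˢᵃᵗ/P ⇒ P = ΣzᵢPᵢˢᵃᵗ.
P = 0.407·386.4 + 0.078·139.7 + 0.140·113.1 + 0.375·33.1 = 196.408 kPa
yᵢ = zᵢPᵢˢᵃᵗ/P ⇒ y_2 = 0.078·139.7/196.408 = 0.055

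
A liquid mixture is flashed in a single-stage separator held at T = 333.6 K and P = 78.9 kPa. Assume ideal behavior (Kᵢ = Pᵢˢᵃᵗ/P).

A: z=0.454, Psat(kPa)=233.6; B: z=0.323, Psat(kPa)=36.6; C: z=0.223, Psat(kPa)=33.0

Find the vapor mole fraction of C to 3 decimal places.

Raoult's law: Kᵢ = Pᵢˢᵃᵗ/P = Pᵢˢᵃᵗ/78.9.
  K_A = 233.6/78.9 = 2.96071, K_B = 36.6/78.9 = 0.46388, K_C = 33.0/78.9 = 0.41825
Newton iteration, ψ⁰ = 0.56:
  ψ = 0.560: g = -0.0156, g' = -0.752 → ψ = 0.539
Converged at ψ = 0.539.
Compositions from xᵢ = zᵢ/(1+ψ(Kᵢ−1)), yᵢ = Kᵢxᵢ:
  A: x = 0.221, y = 0.653
  B: x = 0.454, y = 0.211
  C: x = 0.325, y = 0.136

y_C = 0.136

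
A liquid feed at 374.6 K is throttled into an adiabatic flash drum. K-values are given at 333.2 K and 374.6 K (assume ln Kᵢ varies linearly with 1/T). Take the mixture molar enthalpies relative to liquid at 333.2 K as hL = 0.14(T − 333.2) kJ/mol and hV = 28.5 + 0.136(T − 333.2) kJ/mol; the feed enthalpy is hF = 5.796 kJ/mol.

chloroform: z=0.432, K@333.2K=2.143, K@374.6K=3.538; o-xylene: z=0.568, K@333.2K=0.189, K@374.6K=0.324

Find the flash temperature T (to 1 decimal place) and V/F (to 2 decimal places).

T = 342.9 K, V/F = 0.16

Adiabatic flash: solve Rachford–Rice at each trial T, then check hF = ψ·hV(T) + (1−ψ)·hL(T).
  T = 333.2 K: K = (2.143, 0.189), RR gives ψ = 0.036, H_out = 1.019 kJ/mol
  T = 374.6 K: K = (3.538, 0.324), RR gives ψ = 0.415, H_out = 17.562 kJ/mol
  T = 353.9 K: K = (2.794, 0.251), RR gives ψ = 0.260, H_out = 10.301 kJ/mol
  T = 343.5 K: K = (2.455, 0.219), RR gives ψ = 0.163, H_out = 6.071 kJ/mol
  T = 338.4 K: K = (2.298, 0.204), RR gives ψ = 0.105, H_out = 3.713 kJ/mol
  T = 340.9 K: K = (2.374, 0.211), RR gives ψ = 0.134, H_out = 4.899 kJ/mol
  T = 342.2 K: K = (2.415, 0.215), RR gives ψ = 0.149, H_out = 5.492 kJ/mol
Linear interpolation between T = 342.2 (H_out = 5.492) and T = 343.5 (H_out = 6.071) on hF = 5.796 gives T ≈ 342.9 K, at which ψ = 0.16.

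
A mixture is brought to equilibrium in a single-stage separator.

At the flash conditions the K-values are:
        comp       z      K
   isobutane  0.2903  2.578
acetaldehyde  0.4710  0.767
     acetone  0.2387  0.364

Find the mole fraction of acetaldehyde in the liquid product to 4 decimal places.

x_acetaldehyde = 0.5077

Rachford–Rice: g(V/F) = Σ zᵢ(Kᵢ−1)/(1+V/F(Kᵢ−1)) = 0.
Check two-phase: ΣzᵢKᵢ = 1.1965 > 1 and Σzᵢ/Kᵢ = 1.3825 > 1, so g(0) = 0.1965 > 0 and g(1) = -0.3825 < 0.
Newton–Raphson from V/F = 0.5:
  V/F = 0.5000: g = -0.09075, g' = -0.4662 → V/F = 0.3053
  V/F = 0.3053: g = 0.00259, g' = -0.5075 → V/F = 0.3104
  V/F = 0.3104: g = 0.00001, g' = -0.5053 → V/F = 0.3105
Converged at V/F = 0.3105.
Compositions from xᵢ = zᵢ/(1+V/F(Kᵢ−1)), yᵢ = Kᵢxᵢ:
  isobutane: x = 0.1948, y = 0.5023
  acetaldehyde: x = 0.5077, y = 0.3894
  acetone: x = 0.2974, y = 0.1083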